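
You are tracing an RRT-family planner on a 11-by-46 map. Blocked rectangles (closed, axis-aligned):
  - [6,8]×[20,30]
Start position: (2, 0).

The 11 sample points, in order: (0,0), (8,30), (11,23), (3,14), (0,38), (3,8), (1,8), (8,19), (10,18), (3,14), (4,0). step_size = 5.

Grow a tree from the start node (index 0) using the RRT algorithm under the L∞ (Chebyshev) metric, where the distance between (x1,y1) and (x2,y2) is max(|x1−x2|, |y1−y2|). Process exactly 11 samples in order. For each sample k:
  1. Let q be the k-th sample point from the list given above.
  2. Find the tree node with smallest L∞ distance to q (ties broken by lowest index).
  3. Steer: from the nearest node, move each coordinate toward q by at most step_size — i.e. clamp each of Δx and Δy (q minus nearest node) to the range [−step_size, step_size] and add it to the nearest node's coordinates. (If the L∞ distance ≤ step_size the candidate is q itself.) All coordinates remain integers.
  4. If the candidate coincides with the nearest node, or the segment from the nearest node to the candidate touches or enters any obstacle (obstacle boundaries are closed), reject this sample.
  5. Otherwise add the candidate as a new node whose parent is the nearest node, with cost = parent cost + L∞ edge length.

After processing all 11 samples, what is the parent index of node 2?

Parent of node 2: 0

1. q=(0,0) nearest=0 d=2 new=(0,0) → add node 1 parent=0 cost=2
2. q=(8,30) nearest=0 d=30 new=(7,5) → add node 2 parent=0 cost=5
3. q=(11,23) nearest=2 d=18 new=(11,10) → add node 3 parent=2 cost=10
4. q=(3,14) nearest=3 d=8 new=(6,14) → add node 4 parent=3 cost=15
5. q=(0,38) nearest=4 d=24 new=(1,19) → add node 5 parent=4 cost=20
6. q=(3,8) nearest=2 d=4 new=(3,8) → add node 6 parent=2 cost=9
7. q=(1,8) nearest=6 d=2 new=(1,8) → add node 7 parent=6 cost=11
8. q=(8,19) nearest=4 d=5 new=(8,19) → add node 8 parent=4 cost=20
9. q=(10,18) nearest=8 d=2 new=(10,18) → add node 9 parent=8 cost=22
10. q=(3,14) nearest=4 d=3 new=(3,14) → add node 10 parent=4 cost=18
11. q=(4,0) nearest=0 d=2 new=(4,0) → add node 11 parent=0 cost=2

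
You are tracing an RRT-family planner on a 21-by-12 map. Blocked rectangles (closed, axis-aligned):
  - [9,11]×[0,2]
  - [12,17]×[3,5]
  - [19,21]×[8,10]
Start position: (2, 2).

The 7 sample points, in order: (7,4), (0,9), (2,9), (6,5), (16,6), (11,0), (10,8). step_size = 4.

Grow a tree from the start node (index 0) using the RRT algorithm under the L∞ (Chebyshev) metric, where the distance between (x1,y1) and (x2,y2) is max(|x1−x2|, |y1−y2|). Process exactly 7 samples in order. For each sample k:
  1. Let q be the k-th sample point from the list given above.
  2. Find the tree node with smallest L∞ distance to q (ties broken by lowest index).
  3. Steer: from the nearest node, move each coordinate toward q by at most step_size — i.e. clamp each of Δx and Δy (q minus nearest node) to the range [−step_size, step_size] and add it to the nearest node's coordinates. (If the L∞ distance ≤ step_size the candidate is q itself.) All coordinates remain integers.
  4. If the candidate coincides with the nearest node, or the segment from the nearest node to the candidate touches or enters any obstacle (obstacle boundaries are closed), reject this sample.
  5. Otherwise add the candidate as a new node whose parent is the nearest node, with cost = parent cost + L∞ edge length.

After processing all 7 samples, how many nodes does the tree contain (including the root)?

1. q=(7,4) nearest=0 d=5 new=(6,4) → add node 1 parent=0 cost=4
2. q=(0,9) nearest=1 d=6 new=(2,8) → add node 2 parent=1 cost=8
3. q=(2,9) nearest=2 d=1 new=(2,9) → add node 3 parent=2 cost=9
4. q=(6,5) nearest=1 d=1 new=(6,5) → add node 4 parent=1 cost=5
5. q=(16,6) nearest=1 d=10 new=(10,6) → add node 5 parent=1 cost=8
6. q=(11,0) nearest=1 d=5 new=(10,0) → blocked by [9,11]×[0,2], reject
7. q=(10,8) nearest=5 d=2 new=(10,8) → add node 6 parent=5 cost=10

Node count: 7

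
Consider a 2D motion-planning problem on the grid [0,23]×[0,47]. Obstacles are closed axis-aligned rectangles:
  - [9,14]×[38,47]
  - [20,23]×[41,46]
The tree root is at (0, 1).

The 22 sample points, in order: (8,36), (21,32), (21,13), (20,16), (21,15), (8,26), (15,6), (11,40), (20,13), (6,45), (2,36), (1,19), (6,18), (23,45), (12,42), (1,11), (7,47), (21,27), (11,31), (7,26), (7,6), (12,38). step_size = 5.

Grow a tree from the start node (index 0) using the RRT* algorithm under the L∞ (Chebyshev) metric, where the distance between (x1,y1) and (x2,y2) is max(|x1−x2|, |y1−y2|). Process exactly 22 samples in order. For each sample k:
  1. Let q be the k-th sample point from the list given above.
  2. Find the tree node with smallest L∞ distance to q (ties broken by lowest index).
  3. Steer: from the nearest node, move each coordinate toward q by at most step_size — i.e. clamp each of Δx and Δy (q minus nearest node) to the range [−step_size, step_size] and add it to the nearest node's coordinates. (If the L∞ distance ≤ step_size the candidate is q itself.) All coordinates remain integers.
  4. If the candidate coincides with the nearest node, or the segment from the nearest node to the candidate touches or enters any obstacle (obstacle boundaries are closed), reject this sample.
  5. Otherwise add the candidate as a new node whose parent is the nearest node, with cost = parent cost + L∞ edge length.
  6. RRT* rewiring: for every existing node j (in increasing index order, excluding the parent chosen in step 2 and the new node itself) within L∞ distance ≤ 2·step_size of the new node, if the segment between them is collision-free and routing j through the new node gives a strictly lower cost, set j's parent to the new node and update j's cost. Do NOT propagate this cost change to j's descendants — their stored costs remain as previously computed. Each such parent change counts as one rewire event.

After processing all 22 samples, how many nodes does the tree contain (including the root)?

1. q=(8,36) nearest=0 d=35 new=(5,6) → add node 1 parent=0 cost=5
2. q=(21,32) nearest=1 d=26 new=(10,11) → add node 2 parent=1 cost=10
3. q=(21,13) nearest=2 d=11 new=(15,13) → add node 3 parent=2 cost=15
4. q=(20,16) nearest=3 d=5 new=(20,16) → add node 4 parent=3 cost=20
5. q=(21,15) nearest=4 d=1 new=(21,15) → add node 5 parent=4 cost=21
6. q=(8,26) nearest=4 d=12 new=(15,21) → add node 6 parent=4 cost=25
7. q=(15,6) nearest=2 d=5 new=(15,6) → add node 7 parent=2 cost=15
8. q=(11,40) nearest=6 d=19 new=(11,26) → add node 8 parent=6 cost=30
9. q=(20,13) nearest=5 d=2 new=(20,13) → add node 9 parent=5 cost=23
10. q=(6,45) nearest=8 d=19 new=(6,31) → add node 10 parent=8 cost=35
11. q=(2,36) nearest=10 d=5 new=(2,36) → add node 11 parent=10 cost=40
12. q=(1,19) nearest=2 d=9 new=(5,16) → add node 12 parent=2 cost=15; rewire 8→12 (25<30)
13. q=(6,18) nearest=12 d=2 new=(6,18) → add node 13 parent=12 cost=17
14. q=(23,45) nearest=10 d=17 new=(11,36) → add node 14 parent=10 cost=40
15. q=(12,42) nearest=14 d=6 new=(12,41) → blocked by [9,14]×[38,47], reject
16. q=(1,11) nearest=1 d=5 new=(1,11) → add node 15 parent=1 cost=10
17. q=(7,47) nearest=11 d=11 new=(7,41) → add node 16 parent=11 cost=45
18. q=(21,27) nearest=6 d=6 new=(20,26) → add node 17 parent=6 cost=30
19. q=(11,31) nearest=8 d=5 new=(11,31) → add node 18 parent=8 cost=30; rewire 11→18 (39<40); rewire 14→18 (35<40); rewire 16→18 (40<45)
20. q=(7,26) nearest=8 d=4 new=(7,26) → add node 19 parent=8 cost=29; rewire 10→19 (34<35)
21. q=(7,6) nearest=1 d=2 new=(7,6) → add node 20 parent=1 cost=7
22. q=(12,38) nearest=14 d=2 new=(12,38) → blocked by [9,14]×[38,47], reject

Node count: 21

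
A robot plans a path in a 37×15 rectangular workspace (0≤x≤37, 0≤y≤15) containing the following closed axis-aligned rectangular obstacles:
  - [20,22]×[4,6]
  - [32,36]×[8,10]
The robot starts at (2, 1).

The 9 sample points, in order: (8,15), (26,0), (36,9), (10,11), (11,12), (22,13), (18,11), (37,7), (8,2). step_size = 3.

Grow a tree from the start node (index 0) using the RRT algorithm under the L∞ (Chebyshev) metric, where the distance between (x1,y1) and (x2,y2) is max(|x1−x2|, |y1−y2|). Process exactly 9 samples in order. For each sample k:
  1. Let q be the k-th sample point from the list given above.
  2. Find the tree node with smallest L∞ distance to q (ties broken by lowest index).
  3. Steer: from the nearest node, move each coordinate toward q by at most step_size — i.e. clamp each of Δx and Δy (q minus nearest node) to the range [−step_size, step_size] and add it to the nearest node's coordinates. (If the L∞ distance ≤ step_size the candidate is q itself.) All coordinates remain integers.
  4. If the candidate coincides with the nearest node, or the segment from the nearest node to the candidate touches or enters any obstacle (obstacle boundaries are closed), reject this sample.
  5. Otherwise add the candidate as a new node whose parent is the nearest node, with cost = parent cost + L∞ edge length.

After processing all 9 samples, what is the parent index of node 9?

Parent of node 9: 2

1. q=(8,15) nearest=0 d=14 new=(5,4) → add node 1 parent=0 cost=3
2. q=(26,0) nearest=1 d=21 new=(8,1) → add node 2 parent=1 cost=6
3. q=(36,9) nearest=2 d=28 new=(11,4) → add node 3 parent=2 cost=9
4. q=(10,11) nearest=1 d=7 new=(8,7) → add node 4 parent=1 cost=6
5. q=(11,12) nearest=4 d=5 new=(11,10) → add node 5 parent=4 cost=9
6. q=(22,13) nearest=3 d=11 new=(14,7) → add node 6 parent=3 cost=12
7. q=(18,11) nearest=6 d=4 new=(17,10) → add node 7 parent=6 cost=15
8. q=(37,7) nearest=7 d=20 new=(20,7) → add node 8 parent=7 cost=18
9. q=(8,2) nearest=2 d=1 new=(8,2) → add node 9 parent=2 cost=7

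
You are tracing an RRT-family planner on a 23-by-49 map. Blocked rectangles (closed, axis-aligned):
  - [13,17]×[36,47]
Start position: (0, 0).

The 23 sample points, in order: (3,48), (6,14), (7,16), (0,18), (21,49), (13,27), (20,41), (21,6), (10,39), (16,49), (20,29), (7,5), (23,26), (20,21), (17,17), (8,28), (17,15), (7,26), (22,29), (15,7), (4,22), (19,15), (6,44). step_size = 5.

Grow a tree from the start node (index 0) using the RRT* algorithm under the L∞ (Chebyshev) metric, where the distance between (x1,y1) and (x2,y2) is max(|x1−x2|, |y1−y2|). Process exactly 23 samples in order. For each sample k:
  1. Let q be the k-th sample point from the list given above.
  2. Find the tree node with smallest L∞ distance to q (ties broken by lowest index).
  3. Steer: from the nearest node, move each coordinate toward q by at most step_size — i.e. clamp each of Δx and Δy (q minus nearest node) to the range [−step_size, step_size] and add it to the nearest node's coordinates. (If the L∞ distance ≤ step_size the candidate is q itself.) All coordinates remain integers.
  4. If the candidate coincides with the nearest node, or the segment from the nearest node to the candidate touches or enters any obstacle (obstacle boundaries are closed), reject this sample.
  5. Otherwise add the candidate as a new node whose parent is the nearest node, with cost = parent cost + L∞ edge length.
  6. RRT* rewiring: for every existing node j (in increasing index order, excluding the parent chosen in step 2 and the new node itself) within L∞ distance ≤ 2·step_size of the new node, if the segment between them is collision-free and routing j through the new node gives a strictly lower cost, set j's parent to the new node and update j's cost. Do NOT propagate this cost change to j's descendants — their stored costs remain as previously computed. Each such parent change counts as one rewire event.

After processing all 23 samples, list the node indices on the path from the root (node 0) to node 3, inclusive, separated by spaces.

1. q=(3,48) nearest=0 d=48 new=(3,5) → add node 1 parent=0 cost=5
2. q=(6,14) nearest=1 d=9 new=(6,10) → add node 2 parent=1 cost=10
3. q=(7,16) nearest=2 d=6 new=(7,15) → add node 3 parent=2 cost=15
4. q=(0,18) nearest=3 d=7 new=(2,18) → add node 4 parent=3 cost=20
5. q=(21,49) nearest=4 d=31 new=(7,23) → add node 5 parent=4 cost=25
6. q=(13,27) nearest=5 d=6 new=(12,27) → add node 6 parent=5 cost=30
7. q=(20,41) nearest=6 d=14 new=(17,32) → add node 7 parent=6 cost=35
8. q=(21,6) nearest=3 d=14 new=(12,10) → add node 8 parent=3 cost=20
9. q=(10,39) nearest=7 d=7 new=(12,37) → blocked by [13,17]×[36,47], reject
10. q=(16,49) nearest=7 d=17 new=(16,37) → blocked by [13,17]×[36,47], reject
11. q=(20,29) nearest=7 d=3 new=(20,29) → add node 9 parent=7 cost=38
12. q=(7,5) nearest=1 d=4 new=(7,5) → add node 10 parent=1 cost=9; rewire 8→10 (14<20)
13. q=(23,26) nearest=9 d=3 new=(23,26) → add node 11 parent=9 cost=41
14. q=(20,21) nearest=11 d=5 new=(20,21) → add node 12 parent=11 cost=46
15. q=(17,17) nearest=12 d=4 new=(17,17) → add node 13 parent=12 cost=50
16. q=(8,28) nearest=6 d=4 new=(8,28) → add node 14 parent=6 cost=34
17. q=(17,15) nearest=13 d=2 new=(17,15) → add node 15 parent=13 cost=52
18. q=(7,26) nearest=14 d=2 new=(7,26) → add node 16 parent=14 cost=36; rewire 13→16 (46<50)
19. q=(22,29) nearest=9 d=2 new=(22,29) → add node 17 parent=9 cost=40
20. q=(15,7) nearest=8 d=3 new=(15,7) → add node 18 parent=8 cost=17; rewire 13→18 (27<46); rewire 15→18 (25<52)
21. q=(4,22) nearest=5 d=3 new=(4,22) → add node 19 parent=5 cost=28; rewire 16→19 (32<36)
22. q=(19,15) nearest=13 d=2 new=(19,15) → add node 20 parent=13 cost=29; rewire 12→20 (35<46)
23. q=(6,44) nearest=7 d=12 new=(12,37) → blocked by [13,17]×[36,47], reject

Path: 0 1 2 3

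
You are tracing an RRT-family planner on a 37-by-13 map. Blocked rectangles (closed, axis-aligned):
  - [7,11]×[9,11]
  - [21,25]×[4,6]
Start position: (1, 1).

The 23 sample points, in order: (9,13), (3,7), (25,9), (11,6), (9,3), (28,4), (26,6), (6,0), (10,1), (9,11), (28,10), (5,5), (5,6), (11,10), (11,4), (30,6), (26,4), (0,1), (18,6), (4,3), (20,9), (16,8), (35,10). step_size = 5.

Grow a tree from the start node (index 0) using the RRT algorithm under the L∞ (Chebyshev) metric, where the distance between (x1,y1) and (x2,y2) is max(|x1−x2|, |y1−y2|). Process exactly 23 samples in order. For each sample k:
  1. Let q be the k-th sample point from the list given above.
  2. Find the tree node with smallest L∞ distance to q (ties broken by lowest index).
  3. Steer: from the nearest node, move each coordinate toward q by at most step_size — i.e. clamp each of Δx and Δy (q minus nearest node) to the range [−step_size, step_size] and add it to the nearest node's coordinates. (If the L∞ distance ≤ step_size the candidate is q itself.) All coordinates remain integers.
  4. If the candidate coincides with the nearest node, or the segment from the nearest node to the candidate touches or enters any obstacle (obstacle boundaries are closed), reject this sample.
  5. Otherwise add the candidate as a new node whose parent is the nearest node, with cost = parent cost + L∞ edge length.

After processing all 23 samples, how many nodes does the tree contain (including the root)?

1. q=(9,13) nearest=0 d=12 new=(6,6) → add node 1 parent=0 cost=5
2. q=(3,7) nearest=1 d=3 new=(3,7) → add node 2 parent=1 cost=8
3. q=(25,9) nearest=1 d=19 new=(11,9) → blocked by [7,11]×[9,11], reject
4. q=(11,6) nearest=1 d=5 new=(11,6) → add node 3 parent=1 cost=10
5. q=(9,3) nearest=1 d=3 new=(9,3) → add node 4 parent=1 cost=8
6. q=(28,4) nearest=3 d=17 new=(16,4) → add node 5 parent=3 cost=15
7. q=(26,6) nearest=5 d=10 new=(21,6) → blocked by [21,25]×[4,6], reject
8. q=(6,0) nearest=4 d=3 new=(6,0) → add node 6 parent=4 cost=11
9. q=(10,1) nearest=4 d=2 new=(10,1) → add node 7 parent=4 cost=10
10. q=(9,11) nearest=1 d=5 new=(9,11) → blocked by [7,11]×[9,11], reject
11. q=(28,10) nearest=5 d=12 new=(21,9) → add node 8 parent=5 cost=20
12. q=(5,5) nearest=1 d=1 new=(5,5) → add node 9 parent=1 cost=6
13. q=(5,6) nearest=1 d=1 new=(5,6) → add node 10 parent=1 cost=6
14. q=(11,10) nearest=3 d=4 new=(11,10) → blocked by [7,11]×[9,11], reject
15. q=(11,4) nearest=3 d=2 new=(11,4) → add node 11 parent=3 cost=12
16. q=(30,6) nearest=8 d=9 new=(26,6) → add node 12 parent=8 cost=25
17. q=(26,4) nearest=12 d=2 new=(26,4) → add node 13 parent=12 cost=27
18. q=(0,1) nearest=0 d=1 new=(0,1) → add node 14 parent=0 cost=1
19. q=(18,6) nearest=5 d=2 new=(18,6) → add node 15 parent=5 cost=17
20. q=(4,3) nearest=9 d=2 new=(4,3) → add node 16 parent=9 cost=8
21. q=(20,9) nearest=8 d=1 new=(20,9) → add node 17 parent=8 cost=21
22. q=(16,8) nearest=15 d=2 new=(16,8) → add node 18 parent=15 cost=19
23. q=(35,10) nearest=12 d=9 new=(31,10) → add node 19 parent=12 cost=30

Node count: 20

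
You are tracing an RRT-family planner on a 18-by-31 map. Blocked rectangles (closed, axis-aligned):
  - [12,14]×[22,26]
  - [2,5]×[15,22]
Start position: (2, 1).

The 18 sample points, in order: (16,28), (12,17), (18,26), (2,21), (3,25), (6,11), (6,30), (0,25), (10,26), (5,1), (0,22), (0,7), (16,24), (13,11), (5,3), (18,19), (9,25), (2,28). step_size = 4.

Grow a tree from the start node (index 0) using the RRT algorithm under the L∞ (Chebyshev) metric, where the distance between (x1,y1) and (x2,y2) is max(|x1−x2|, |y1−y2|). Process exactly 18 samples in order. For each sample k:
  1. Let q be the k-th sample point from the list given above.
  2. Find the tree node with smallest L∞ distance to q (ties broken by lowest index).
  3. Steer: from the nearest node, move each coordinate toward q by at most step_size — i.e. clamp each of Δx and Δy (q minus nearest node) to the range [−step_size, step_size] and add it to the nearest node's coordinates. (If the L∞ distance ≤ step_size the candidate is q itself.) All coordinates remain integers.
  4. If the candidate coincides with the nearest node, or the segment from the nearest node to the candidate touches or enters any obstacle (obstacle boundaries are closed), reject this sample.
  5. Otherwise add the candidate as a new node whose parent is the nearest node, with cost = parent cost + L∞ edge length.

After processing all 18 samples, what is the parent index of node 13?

1. q=(16,28) nearest=0 d=27 new=(6,5) → add node 1 parent=0 cost=4
2. q=(12,17) nearest=1 d=12 new=(10,9) → add node 2 parent=1 cost=8
3. q=(18,26) nearest=2 d=17 new=(14,13) → add node 3 parent=2 cost=12
4. q=(2,21) nearest=2 d=12 new=(6,13) → add node 4 parent=2 cost=12
5. q=(3,25) nearest=3 d=12 new=(10,17) → add node 5 parent=3 cost=16
6. q=(6,11) nearest=4 d=2 new=(6,11) → add node 6 parent=4 cost=14
7. q=(6,30) nearest=5 d=13 new=(6,21) → add node 7 parent=5 cost=20
8. q=(0,25) nearest=7 d=6 new=(2,25) → blocked by [2,5]×[15,22], reject
9. q=(10,26) nearest=7 d=5 new=(10,25) → add node 8 parent=7 cost=24
10. q=(5,1) nearest=0 d=3 new=(5,1) → add node 9 parent=0 cost=3
11. q=(0,22) nearest=7 d=6 new=(2,22) → blocked by [2,5]×[15,22], reject
12. q=(0,7) nearest=0 d=6 new=(0,5) → add node 10 parent=0 cost=4
13. q=(16,24) nearest=8 d=6 new=(14,24) → blocked by [12,14]×[22,26], reject
14. q=(13,11) nearest=3 d=2 new=(13,11) → add node 11 parent=3 cost=14
15. q=(5,3) nearest=1 d=2 new=(5,3) → add node 12 parent=1 cost=6
16. q=(18,19) nearest=3 d=6 new=(18,17) → add node 13 parent=3 cost=16
17. q=(9,25) nearest=8 d=1 new=(9,25) → add node 14 parent=8 cost=25
18. q=(2,28) nearest=7 d=7 new=(2,25) → blocked by [2,5]×[15,22], reject

Parent of node 13: 3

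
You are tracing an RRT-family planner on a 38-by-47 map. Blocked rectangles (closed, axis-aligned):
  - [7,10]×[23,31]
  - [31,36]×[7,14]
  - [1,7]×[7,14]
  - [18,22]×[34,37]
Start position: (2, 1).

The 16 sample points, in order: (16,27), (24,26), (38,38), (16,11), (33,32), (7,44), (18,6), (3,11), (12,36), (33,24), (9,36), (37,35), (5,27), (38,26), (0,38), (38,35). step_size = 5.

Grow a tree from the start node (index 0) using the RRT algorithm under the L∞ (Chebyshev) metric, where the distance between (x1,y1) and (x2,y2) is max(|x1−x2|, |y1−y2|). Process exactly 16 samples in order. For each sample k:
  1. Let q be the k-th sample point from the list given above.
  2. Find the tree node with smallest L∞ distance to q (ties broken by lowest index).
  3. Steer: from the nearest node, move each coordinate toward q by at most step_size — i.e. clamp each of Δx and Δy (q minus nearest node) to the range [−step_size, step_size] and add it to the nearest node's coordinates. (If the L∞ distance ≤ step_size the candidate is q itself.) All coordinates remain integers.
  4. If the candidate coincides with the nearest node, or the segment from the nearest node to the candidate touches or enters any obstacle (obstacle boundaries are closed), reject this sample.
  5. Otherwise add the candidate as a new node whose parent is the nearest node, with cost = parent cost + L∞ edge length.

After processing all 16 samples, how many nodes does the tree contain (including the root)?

Node count: 15

1. q=(16,27) nearest=0 d=26 new=(7,6) → add node 1 parent=0 cost=5
2. q=(24,26) nearest=1 d=20 new=(12,11) → add node 2 parent=1 cost=10
3. q=(38,38) nearest=2 d=27 new=(17,16) → add node 3 parent=2 cost=15
4. q=(16,11) nearest=2 d=4 new=(16,11) → add node 4 parent=2 cost=14
5. q=(33,32) nearest=3 d=16 new=(22,21) → add node 5 parent=3 cost=20
6. q=(7,44) nearest=5 d=23 new=(17,26) → add node 6 parent=5 cost=25
7. q=(18,6) nearest=4 d=5 new=(18,6) → add node 7 parent=4 cost=19
8. q=(3,11) nearest=1 d=5 new=(3,11) → blocked by [1,7]×[7,14], reject
9. q=(12,36) nearest=6 d=10 new=(12,31) → add node 8 parent=6 cost=30
10. q=(33,24) nearest=5 d=11 new=(27,24) → add node 9 parent=5 cost=25
11. q=(9,36) nearest=8 d=5 new=(9,36) → add node 10 parent=8 cost=35
12. q=(37,35) nearest=9 d=11 new=(32,29) → add node 11 parent=9 cost=30
13. q=(5,27) nearest=8 d=7 new=(7,27) → blocked by [7,10]×[23,31], reject
14. q=(38,26) nearest=11 d=6 new=(37,26) → add node 12 parent=11 cost=35
15. q=(0,38) nearest=10 d=9 new=(4,38) → add node 13 parent=10 cost=40
16. q=(38,35) nearest=11 d=6 new=(37,34) → add node 14 parent=11 cost=35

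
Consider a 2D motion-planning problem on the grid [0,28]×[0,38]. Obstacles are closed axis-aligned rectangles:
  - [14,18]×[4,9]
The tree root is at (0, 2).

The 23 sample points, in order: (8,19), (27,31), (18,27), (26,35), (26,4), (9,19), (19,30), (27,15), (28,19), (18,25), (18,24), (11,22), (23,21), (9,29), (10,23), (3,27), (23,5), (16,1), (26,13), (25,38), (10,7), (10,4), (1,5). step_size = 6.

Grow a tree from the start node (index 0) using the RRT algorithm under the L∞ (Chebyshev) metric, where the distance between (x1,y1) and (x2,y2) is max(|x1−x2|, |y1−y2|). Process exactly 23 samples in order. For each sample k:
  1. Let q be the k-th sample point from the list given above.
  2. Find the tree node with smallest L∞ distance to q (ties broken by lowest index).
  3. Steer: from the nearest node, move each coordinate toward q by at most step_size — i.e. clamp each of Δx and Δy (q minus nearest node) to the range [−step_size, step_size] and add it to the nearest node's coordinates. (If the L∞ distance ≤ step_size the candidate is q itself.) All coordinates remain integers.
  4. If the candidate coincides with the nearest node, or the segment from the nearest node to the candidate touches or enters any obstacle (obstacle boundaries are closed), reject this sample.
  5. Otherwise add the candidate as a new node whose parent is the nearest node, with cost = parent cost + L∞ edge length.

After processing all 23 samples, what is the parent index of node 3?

Parent of node 3: 2

1. q=(8,19) nearest=0 d=17 new=(6,8) → add node 1 parent=0 cost=6
2. q=(27,31) nearest=1 d=23 new=(12,14) → add node 2 parent=1 cost=12
3. q=(18,27) nearest=2 d=13 new=(18,20) → add node 3 parent=2 cost=18
4. q=(26,35) nearest=3 d=15 new=(24,26) → add node 4 parent=3 cost=24
5. q=(26,4) nearest=2 d=14 new=(18,8) → blocked by [14,18]×[4,9], reject
6. q=(9,19) nearest=2 d=5 new=(9,19) → add node 5 parent=2 cost=17
7. q=(19,30) nearest=4 d=5 new=(19,30) → add node 6 parent=4 cost=29
8. q=(27,15) nearest=3 d=9 new=(24,15) → add node 7 parent=3 cost=24
9. q=(28,19) nearest=7 d=4 new=(28,19) → add node 8 parent=7 cost=28
10. q=(18,25) nearest=3 d=5 new=(18,25) → add node 9 parent=3 cost=23
11. q=(18,24) nearest=9 d=1 new=(18,24) → add node 10 parent=9 cost=24
12. q=(11,22) nearest=5 d=3 new=(11,22) → add node 11 parent=5 cost=20
13. q=(23,21) nearest=3 d=5 new=(23,21) → add node 12 parent=3 cost=23
14. q=(9,29) nearest=11 d=7 new=(9,28) → add node 13 parent=11 cost=26
15. q=(10,23) nearest=11 d=1 new=(10,23) → add node 14 parent=11 cost=21
16. q=(3,27) nearest=13 d=6 new=(3,27) → add node 15 parent=13 cost=32
17. q=(23,5) nearest=7 d=10 new=(23,9) → add node 16 parent=7 cost=30
18. q=(16,1) nearest=16 d=8 new=(17,3) → blocked by [14,18]×[4,9], reject
19. q=(26,13) nearest=7 d=2 new=(26,13) → add node 17 parent=7 cost=26
20. q=(25,38) nearest=6 d=8 new=(25,36) → add node 18 parent=6 cost=35
21. q=(10,7) nearest=1 d=4 new=(10,7) → add node 19 parent=1 cost=10
22. q=(10,4) nearest=19 d=3 new=(10,4) → add node 20 parent=19 cost=13
23. q=(1,5) nearest=0 d=3 new=(1,5) → add node 21 parent=0 cost=3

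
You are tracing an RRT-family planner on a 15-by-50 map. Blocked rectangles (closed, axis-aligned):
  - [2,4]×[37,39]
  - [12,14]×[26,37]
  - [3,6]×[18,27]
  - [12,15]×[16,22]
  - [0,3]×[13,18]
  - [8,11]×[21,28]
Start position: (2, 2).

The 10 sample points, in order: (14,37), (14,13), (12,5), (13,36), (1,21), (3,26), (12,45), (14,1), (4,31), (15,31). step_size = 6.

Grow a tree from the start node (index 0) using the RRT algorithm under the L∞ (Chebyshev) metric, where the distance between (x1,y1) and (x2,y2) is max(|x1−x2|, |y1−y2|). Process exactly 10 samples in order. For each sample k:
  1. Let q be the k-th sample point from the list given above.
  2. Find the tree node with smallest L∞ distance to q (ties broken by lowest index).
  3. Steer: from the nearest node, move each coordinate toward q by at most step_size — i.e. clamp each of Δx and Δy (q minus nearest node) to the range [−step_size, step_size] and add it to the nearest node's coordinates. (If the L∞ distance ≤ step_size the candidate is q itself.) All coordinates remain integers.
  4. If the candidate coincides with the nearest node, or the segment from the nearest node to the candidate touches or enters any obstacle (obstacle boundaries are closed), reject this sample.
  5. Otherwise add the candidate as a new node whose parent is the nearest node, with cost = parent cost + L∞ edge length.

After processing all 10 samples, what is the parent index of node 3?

Parent of node 3: 1

1. q=(14,37) nearest=0 d=35 new=(8,8) → add node 1 parent=0 cost=6
2. q=(14,13) nearest=1 d=6 new=(14,13) → add node 2 parent=1 cost=12
3. q=(12,5) nearest=1 d=4 new=(12,5) → add node 3 parent=1 cost=10
4. q=(13,36) nearest=2 d=23 new=(13,19) → blocked by [12,15]×[16,22], reject
5. q=(1,21) nearest=1 d=13 new=(2,14) → blocked by [0,3]×[13,18], reject
6. q=(3,26) nearest=2 d=13 new=(8,19) → add node 4 parent=2 cost=18
7. q=(12,45) nearest=4 d=26 new=(12,25) → blocked by [8,11]×[21,28], reject
8. q=(14,1) nearest=3 d=4 new=(14,1) → add node 5 parent=3 cost=14
9. q=(4,31) nearest=4 d=12 new=(4,25) → blocked by [3,6]×[18,27], reject
10. q=(15,31) nearest=4 d=12 new=(14,25) → blocked by [8,11]×[21,28], reject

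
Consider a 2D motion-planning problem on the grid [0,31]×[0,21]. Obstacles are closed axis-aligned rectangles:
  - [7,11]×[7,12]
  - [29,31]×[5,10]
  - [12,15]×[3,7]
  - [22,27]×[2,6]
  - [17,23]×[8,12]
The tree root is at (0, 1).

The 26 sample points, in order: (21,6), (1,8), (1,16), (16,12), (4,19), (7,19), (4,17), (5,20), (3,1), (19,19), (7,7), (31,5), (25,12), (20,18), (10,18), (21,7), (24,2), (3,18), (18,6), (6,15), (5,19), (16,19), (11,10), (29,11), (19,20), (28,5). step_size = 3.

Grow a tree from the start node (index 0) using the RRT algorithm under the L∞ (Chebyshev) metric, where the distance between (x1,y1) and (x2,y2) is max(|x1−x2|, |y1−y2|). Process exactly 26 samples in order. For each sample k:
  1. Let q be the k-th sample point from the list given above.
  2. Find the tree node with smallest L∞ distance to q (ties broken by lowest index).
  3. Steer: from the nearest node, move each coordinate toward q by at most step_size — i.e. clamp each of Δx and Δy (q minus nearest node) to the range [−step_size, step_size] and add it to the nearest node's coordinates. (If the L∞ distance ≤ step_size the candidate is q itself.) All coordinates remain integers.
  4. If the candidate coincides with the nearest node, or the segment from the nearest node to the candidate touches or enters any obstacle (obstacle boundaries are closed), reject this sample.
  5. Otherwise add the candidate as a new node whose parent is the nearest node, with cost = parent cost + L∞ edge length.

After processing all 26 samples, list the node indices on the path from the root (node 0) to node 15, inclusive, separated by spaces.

1. q=(21,6) nearest=0 d=21 new=(3,4) → add node 1 parent=0 cost=3
2. q=(1,8) nearest=1 d=4 new=(1,7) → add node 2 parent=1 cost=6
3. q=(1,16) nearest=2 d=9 new=(1,10) → add node 3 parent=2 cost=9
4. q=(16,12) nearest=1 d=13 new=(6,7) → add node 4 parent=1 cost=6
5. q=(4,19) nearest=3 d=9 new=(4,13) → add node 5 parent=3 cost=12
6. q=(7,19) nearest=5 d=6 new=(7,16) → add node 6 parent=5 cost=15
7. q=(4,17) nearest=6 d=3 new=(4,17) → add node 7 parent=6 cost=18
8. q=(5,20) nearest=7 d=3 new=(5,20) → add node 8 parent=7 cost=21
9. q=(3,1) nearest=0 d=3 new=(3,1) → add node 9 parent=0 cost=3
10. q=(19,19) nearest=6 d=12 new=(10,19) → add node 10 parent=6 cost=18
11. q=(7,7) nearest=4 d=1 new=(7,7) → blocked by [7,11]×[7,12], reject
12. q=(31,5) nearest=10 d=21 new=(13,16) → add node 11 parent=10 cost=21
13. q=(25,12) nearest=11 d=12 new=(16,13) → add node 12 parent=11 cost=24
14. q=(20,18) nearest=12 d=5 new=(19,16) → add node 13 parent=12 cost=27
15. q=(10,18) nearest=10 d=1 new=(10,18) → add node 14 parent=10 cost=19
16. q=(21,7) nearest=12 d=6 new=(19,10) → blocked by [17,23]×[8,12], reject
17. q=(24,2) nearest=12 d=11 new=(19,10) → blocked by [17,23]×[8,12], reject
18. q=(3,18) nearest=7 d=1 new=(3,18) → add node 15 parent=7 cost=19
19. q=(18,6) nearest=12 d=7 new=(18,10) → blocked by [17,23]×[8,12], reject
20. q=(6,15) nearest=6 d=1 new=(6,15) → add node 16 parent=6 cost=16
21. q=(5,19) nearest=8 d=1 new=(5,19) → add node 17 parent=8 cost=22
22. q=(16,19) nearest=11 d=3 new=(16,19) → add node 18 parent=11 cost=24
23. q=(11,10) nearest=4 d=5 new=(9,10) → blocked by [7,11]×[7,12], reject
24. q=(29,11) nearest=13 d=10 new=(22,13) → add node 19 parent=13 cost=30
25. q=(19,20) nearest=18 d=3 new=(19,20) → add node 20 parent=18 cost=27
26. q=(28,5) nearest=19 d=8 new=(25,10) → blocked by [17,23]×[8,12], reject

Path: 0 1 2 3 5 6 7 15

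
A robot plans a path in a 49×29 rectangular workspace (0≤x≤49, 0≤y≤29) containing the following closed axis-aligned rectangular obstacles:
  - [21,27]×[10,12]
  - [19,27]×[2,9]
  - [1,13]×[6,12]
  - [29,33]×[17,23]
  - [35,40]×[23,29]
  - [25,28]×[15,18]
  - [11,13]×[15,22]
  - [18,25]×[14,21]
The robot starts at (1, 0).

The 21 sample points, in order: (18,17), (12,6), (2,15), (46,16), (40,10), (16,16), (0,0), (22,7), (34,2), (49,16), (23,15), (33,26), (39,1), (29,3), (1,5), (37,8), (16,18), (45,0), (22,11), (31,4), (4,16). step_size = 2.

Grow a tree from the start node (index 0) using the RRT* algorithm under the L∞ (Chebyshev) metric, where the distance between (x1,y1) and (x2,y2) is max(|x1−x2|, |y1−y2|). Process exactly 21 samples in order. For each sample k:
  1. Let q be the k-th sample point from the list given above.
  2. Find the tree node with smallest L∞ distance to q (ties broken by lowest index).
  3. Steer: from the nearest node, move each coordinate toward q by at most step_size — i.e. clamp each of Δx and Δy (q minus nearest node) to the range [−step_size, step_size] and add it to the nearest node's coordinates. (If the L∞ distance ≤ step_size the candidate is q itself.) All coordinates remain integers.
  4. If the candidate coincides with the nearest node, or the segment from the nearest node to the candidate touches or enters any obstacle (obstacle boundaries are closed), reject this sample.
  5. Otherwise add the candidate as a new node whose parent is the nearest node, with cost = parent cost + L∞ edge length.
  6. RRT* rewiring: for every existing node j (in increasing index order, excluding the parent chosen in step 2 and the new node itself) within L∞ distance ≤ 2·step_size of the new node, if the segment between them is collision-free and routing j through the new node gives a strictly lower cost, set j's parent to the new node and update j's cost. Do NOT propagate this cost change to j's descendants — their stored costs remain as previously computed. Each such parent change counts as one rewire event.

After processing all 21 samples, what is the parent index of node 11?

Parent of node 11: 10

1. q=(18,17) nearest=0 d=17 new=(3,2) → add node 1 parent=0 cost=2
2. q=(12,6) nearest=1 d=9 new=(5,4) → add node 2 parent=1 cost=4
3. q=(2,15) nearest=2 d=11 new=(3,6) → blocked by [1,13]×[6,12], reject
4. q=(46,16) nearest=2 d=41 new=(7,6) → blocked by [1,13]×[6,12], reject
5. q=(40,10) nearest=2 d=35 new=(7,6) → blocked by [1,13]×[6,12], reject
6. q=(16,16) nearest=2 d=12 new=(7,6) → blocked by [1,13]×[6,12], reject
7. q=(0,0) nearest=0 d=1 new=(0,0) → add node 3 parent=0 cost=1
8. q=(22,7) nearest=2 d=17 new=(7,6) → blocked by [1,13]×[6,12], reject
9. q=(34,2) nearest=2 d=29 new=(7,2) → add node 4 parent=2 cost=6
10. q=(49,16) nearest=4 d=42 new=(9,4) → add node 5 parent=4 cost=8
11. q=(23,15) nearest=5 d=14 new=(11,6) → blocked by [1,13]×[6,12], reject
12. q=(33,26) nearest=5 d=24 new=(11,6) → blocked by [1,13]×[6,12], reject
13. q=(39,1) nearest=5 d=30 new=(11,2) → add node 6 parent=5 cost=10
14. q=(29,3) nearest=6 d=18 new=(13,3) → add node 7 parent=6 cost=12
15. q=(1,5) nearest=1 d=3 new=(1,4) → add node 8 parent=1 cost=4
16. q=(37,8) nearest=7 d=24 new=(15,5) → add node 9 parent=7 cost=14
17. q=(16,18) nearest=9 d=13 new=(16,7) → add node 10 parent=9 cost=16
18. q=(45,0) nearest=10 d=29 new=(18,5) → add node 11 parent=10 cost=18
19. q=(22,11) nearest=10 d=6 new=(18,9) → add node 12 parent=10 cost=18
20. q=(31,4) nearest=11 d=13 new=(20,4) → blocked by [19,27]×[2,9], reject
21. q=(4,16) nearest=9 d=11 new=(13,7) → blocked by [1,13]×[6,12], reject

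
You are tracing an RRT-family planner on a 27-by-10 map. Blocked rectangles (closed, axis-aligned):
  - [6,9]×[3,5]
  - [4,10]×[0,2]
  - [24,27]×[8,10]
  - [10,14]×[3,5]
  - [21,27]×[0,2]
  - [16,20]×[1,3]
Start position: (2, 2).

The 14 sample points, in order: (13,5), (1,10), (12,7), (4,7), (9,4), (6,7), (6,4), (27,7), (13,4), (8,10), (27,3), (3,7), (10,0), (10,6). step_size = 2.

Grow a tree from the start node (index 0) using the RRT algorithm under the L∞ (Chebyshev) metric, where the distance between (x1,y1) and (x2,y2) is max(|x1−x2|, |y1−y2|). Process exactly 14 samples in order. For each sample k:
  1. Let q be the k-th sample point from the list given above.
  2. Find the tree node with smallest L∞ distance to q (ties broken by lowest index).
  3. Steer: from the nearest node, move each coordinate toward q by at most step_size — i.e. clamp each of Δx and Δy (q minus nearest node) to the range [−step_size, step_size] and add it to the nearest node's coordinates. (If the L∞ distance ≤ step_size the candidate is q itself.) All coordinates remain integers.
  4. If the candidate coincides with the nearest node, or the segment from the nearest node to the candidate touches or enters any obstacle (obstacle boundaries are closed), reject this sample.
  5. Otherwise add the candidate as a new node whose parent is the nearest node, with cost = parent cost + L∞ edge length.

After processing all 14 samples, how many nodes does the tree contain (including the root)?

1. q=(13,5) nearest=0 d=11 new=(4,4) → add node 1 parent=0 cost=2
2. q=(1,10) nearest=1 d=6 new=(2,6) → add node 2 parent=1 cost=4
3. q=(12,7) nearest=1 d=8 new=(6,6) → add node 3 parent=1 cost=4
4. q=(4,7) nearest=2 d=2 new=(4,7) → add node 4 parent=2 cost=6
5. q=(9,4) nearest=3 d=3 new=(8,4) → blocked by [6,9]×[3,5], reject
6. q=(6,7) nearest=3 d=1 new=(6,7) → add node 5 parent=3 cost=5
7. q=(6,4) nearest=1 d=2 new=(6,4) → blocked by [6,9]×[3,5], reject
8. q=(27,7) nearest=3 d=21 new=(8,7) → add node 6 parent=3 cost=6
9. q=(13,4) nearest=6 d=5 new=(10,5) → blocked by [10,14]×[3,5], reject
10. q=(8,10) nearest=5 d=3 new=(8,9) → add node 7 parent=5 cost=7
11. q=(27,3) nearest=6 d=19 new=(10,5) → blocked by [10,14]×[3,5], reject
12. q=(3,7) nearest=2 d=1 new=(3,7) → add node 8 parent=2 cost=5
13. q=(10,0) nearest=1 d=6 new=(6,2) → blocked by [4,10]×[0,2], reject
14. q=(10,6) nearest=6 d=2 new=(10,6) → add node 9 parent=6 cost=8

Node count: 10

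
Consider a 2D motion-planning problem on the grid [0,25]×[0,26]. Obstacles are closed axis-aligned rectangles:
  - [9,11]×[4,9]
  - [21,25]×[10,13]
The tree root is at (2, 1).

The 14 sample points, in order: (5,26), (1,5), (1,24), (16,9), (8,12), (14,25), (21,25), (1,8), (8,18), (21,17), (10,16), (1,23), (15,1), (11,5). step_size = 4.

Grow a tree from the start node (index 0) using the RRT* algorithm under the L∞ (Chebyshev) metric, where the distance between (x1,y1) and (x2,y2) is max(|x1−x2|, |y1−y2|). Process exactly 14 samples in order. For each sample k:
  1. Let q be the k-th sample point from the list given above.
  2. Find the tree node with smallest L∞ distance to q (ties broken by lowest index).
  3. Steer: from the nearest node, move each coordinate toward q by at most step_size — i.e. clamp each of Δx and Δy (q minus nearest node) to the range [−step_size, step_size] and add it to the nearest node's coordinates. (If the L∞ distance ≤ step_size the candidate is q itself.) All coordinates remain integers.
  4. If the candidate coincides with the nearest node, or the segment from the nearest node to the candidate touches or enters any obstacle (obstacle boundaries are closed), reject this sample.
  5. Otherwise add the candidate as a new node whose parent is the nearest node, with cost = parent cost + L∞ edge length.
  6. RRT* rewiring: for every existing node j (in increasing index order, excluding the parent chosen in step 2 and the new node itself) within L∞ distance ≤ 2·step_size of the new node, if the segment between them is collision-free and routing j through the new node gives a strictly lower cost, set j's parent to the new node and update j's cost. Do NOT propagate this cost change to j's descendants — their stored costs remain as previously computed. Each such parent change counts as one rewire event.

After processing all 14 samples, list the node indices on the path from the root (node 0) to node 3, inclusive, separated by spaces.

Path: 0 1 3

1. q=(5,26) nearest=0 d=25 new=(5,5) → add node 1 parent=0 cost=4
2. q=(1,5) nearest=0 d=4 new=(1,5) → add node 2 parent=0 cost=4
3. q=(1,24) nearest=1 d=19 new=(1,9) → add node 3 parent=1 cost=8
4. q=(16,9) nearest=1 d=11 new=(9,9) → blocked by [9,11]×[4,9], reject
5. q=(8,12) nearest=1 d=7 new=(8,9) → add node 4 parent=1 cost=8
6. q=(14,25) nearest=3 d=16 new=(5,13) → add node 5 parent=3 cost=12
7. q=(21,25) nearest=4 d=16 new=(12,13) → add node 6 parent=4 cost=12
8. q=(1,8) nearest=3 d=1 new=(1,8) → add node 7 parent=3 cost=9
9. q=(8,18) nearest=5 d=5 new=(8,17) → add node 8 parent=5 cost=16
10. q=(21,17) nearest=6 d=9 new=(16,17) → add node 9 parent=6 cost=16
11. q=(10,16) nearest=8 d=2 new=(10,16) → add node 10 parent=8 cost=18
12. q=(1,23) nearest=8 d=7 new=(4,21) → add node 11 parent=8 cost=20
13. q=(15,1) nearest=4 d=8 new=(12,5) → blocked by [9,11]×[4,9], reject
14. q=(11,5) nearest=4 d=4 new=(11,5) → blocked by [9,11]×[4,9], reject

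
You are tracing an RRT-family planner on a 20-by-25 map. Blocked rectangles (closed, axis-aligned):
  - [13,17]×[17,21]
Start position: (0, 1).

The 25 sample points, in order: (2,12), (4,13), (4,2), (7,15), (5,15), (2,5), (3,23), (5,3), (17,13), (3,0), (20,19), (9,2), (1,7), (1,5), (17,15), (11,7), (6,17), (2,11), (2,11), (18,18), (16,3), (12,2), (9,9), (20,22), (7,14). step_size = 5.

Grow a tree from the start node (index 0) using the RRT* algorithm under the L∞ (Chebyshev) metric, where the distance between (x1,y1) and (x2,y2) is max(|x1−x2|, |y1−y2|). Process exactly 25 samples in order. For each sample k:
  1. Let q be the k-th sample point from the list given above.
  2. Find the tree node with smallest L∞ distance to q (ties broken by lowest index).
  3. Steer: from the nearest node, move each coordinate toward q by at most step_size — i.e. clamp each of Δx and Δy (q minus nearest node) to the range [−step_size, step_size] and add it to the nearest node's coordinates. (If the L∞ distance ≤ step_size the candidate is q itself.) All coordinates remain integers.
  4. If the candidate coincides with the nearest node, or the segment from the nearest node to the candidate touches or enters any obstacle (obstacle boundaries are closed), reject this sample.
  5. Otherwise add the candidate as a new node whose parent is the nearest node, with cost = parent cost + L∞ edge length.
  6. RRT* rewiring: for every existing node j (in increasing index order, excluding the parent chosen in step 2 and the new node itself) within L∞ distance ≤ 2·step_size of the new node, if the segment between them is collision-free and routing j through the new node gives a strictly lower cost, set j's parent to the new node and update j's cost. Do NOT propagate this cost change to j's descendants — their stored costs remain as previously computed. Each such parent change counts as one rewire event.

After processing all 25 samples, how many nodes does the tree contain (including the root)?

Node count: 24

1. q=(2,12) nearest=0 d=11 new=(2,6) → add node 1 parent=0 cost=5
2. q=(4,13) nearest=1 d=7 new=(4,11) → add node 2 parent=1 cost=10
3. q=(4,2) nearest=0 d=4 new=(4,2) → add node 3 parent=0 cost=4
4. q=(7,15) nearest=2 d=4 new=(7,15) → add node 4 parent=2 cost=14
5. q=(5,15) nearest=4 d=2 new=(5,15) → add node 5 parent=4 cost=16
6. q=(2,5) nearest=1 d=1 new=(2,5) → add node 6 parent=1 cost=6
7. q=(3,23) nearest=4 d=8 new=(3,20) → add node 7 parent=4 cost=19
8. q=(5,3) nearest=3 d=1 new=(5,3) → add node 8 parent=3 cost=5
9. q=(17,13) nearest=4 d=10 new=(12,13) → add node 9 parent=4 cost=19
10. q=(3,0) nearest=3 d=2 new=(3,0) → add node 10 parent=3 cost=6
11. q=(20,19) nearest=9 d=8 new=(17,18) → blocked by [13,17]×[17,21], reject
12. q=(9,2) nearest=8 d=4 new=(9,2) → add node 11 parent=8 cost=9
13. q=(1,7) nearest=1 d=1 new=(1,7) → add node 12 parent=1 cost=6; rewire 5→12 (14<16)
14. q=(1,5) nearest=1 d=1 new=(1,5) → add node 13 parent=1 cost=6
15. q=(17,15) nearest=9 d=5 new=(17,15) → add node 14 parent=9 cost=24
16. q=(11,7) nearest=11 d=5 new=(11,7) → add node 15 parent=11 cost=14; rewire 14→15 (22<24)
17. q=(6,17) nearest=4 d=2 new=(6,17) → add node 16 parent=4 cost=16
18. q=(2,11) nearest=2 d=2 new=(2,11) → add node 17 parent=2 cost=12
19. q=(2,11) nearest=17 d=0 → coincident, reject
20. q=(18,18) nearest=14 d=3 new=(18,18) → add node 18 parent=14 cost=25
21. q=(16,3) nearest=15 d=5 new=(16,3) → add node 19 parent=15 cost=19
22. q=(12,2) nearest=11 d=3 new=(12,2) → add node 20 parent=11 cost=12; rewire 19→20 (16<19)
23. q=(9,9) nearest=15 d=2 new=(9,9) → add node 21 parent=15 cost=16
24. q=(20,22) nearest=18 d=4 new=(20,22) → add node 22 parent=18 cost=29
25. q=(7,14) nearest=4 d=1 new=(7,14) → add node 23 parent=4 cost=15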